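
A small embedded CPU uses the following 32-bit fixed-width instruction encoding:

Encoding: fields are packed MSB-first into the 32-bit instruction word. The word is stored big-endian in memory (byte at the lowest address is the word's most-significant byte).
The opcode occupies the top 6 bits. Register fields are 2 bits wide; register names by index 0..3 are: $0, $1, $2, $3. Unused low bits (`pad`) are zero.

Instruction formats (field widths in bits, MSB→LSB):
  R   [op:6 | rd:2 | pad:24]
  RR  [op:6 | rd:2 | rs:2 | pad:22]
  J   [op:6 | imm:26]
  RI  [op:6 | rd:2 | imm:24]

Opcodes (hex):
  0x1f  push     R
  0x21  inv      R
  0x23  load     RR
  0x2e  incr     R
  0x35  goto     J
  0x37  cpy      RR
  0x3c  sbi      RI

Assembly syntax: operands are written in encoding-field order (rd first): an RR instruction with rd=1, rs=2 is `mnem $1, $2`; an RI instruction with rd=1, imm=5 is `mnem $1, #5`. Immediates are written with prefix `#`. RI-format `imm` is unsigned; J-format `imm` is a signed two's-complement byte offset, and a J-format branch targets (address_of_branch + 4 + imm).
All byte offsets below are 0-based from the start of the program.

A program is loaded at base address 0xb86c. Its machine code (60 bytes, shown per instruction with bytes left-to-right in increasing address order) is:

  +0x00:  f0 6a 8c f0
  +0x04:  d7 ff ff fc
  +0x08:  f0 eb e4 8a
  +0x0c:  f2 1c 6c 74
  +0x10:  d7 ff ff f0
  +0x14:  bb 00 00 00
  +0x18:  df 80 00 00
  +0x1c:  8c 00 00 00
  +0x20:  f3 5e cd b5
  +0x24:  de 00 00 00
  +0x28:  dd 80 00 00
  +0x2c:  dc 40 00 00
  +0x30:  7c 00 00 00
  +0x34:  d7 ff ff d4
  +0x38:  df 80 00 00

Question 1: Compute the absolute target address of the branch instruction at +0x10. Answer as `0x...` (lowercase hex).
[10] d7 ff ff f0 → 0xd7fffff0
  top 6b → 0x35 → goto [J]
  [25:0] imm=67108848 (s26→-16) = #-16
  target = base 0xb86c + off 0x10 + 4 + imm -16 = 0xb870

0xb870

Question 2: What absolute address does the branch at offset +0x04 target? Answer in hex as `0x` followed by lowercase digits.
off 0x04: read d7 ff ff fc as big → 0xd7fffffc
  opcode bits[31:26]=0x35: goto/J
  [25:0] imm=67108860 (s26→-4) = #-4
  target = base 0xb86c + off 0x04 + 4 + imm -4 = 0xb870

0xb870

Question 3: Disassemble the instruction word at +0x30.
push $0

@+30  big-endian(7c 00 00 00) = 0x7c000000
  opcode bits[31:26]=0x1f: push/R
  rd: (w>>24)&0x3=0x0 → $0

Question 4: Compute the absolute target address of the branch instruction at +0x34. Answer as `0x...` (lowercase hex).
[34] d7 ff ff d4 → 0xd7ffffd4
  opcode bits[31:26]=0x35: goto/J
  imm@[25:0]=0x3ffffd4 (s26→-44) ⇒ #-44
  target = base 0xb86c + off 0x34 + 4 + imm -44 = 0xb878

0xb878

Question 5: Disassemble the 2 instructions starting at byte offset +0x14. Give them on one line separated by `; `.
@+14  big-endian(bb 00 00 00) = 0xbb000000
  op=0xbb000000>>26=0x2e ⇒ incr (R)
  rd@[25:24]=0x3 ⇒ $3
@+18  big-endian(df 80 00 00) = 0xdf800000
  op=0xdf800000>>26=0x37 ⇒ cpy (RR)
  rd@[25:24]=0x3 ⇒ $3
  rs@[23:22]=0x2 ⇒ $2

incr $3; cpy $3, $2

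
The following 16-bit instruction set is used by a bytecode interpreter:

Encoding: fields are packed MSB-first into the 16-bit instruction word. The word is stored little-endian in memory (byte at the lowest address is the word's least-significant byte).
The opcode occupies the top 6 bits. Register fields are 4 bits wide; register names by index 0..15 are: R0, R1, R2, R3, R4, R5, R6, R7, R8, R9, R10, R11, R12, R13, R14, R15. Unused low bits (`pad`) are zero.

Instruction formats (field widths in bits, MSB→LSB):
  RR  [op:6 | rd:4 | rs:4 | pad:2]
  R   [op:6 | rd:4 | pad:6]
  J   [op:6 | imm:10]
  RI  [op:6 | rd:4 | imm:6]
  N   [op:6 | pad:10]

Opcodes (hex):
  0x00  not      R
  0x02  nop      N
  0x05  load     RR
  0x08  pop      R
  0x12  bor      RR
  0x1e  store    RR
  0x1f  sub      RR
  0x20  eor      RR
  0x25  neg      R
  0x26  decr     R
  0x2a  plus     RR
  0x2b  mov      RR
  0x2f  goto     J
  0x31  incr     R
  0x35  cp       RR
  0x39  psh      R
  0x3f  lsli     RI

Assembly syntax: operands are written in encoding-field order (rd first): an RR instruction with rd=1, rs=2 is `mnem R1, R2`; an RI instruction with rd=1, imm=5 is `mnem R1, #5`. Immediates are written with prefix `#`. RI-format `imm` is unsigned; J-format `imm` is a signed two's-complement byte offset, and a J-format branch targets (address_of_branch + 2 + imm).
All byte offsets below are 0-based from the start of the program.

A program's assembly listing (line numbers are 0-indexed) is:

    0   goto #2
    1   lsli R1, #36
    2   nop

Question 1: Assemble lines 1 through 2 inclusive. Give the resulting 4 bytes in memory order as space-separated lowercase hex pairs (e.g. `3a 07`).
64 fc 00 08

L1: lsli op=0x3f:6|rd=1:4|imm=36:6 ⇒ 0xfc64 ⇒ little 64 fc
L2: nop op=0x2:6|pad=0:10 ⇒ 0x0800 ⇒ little 00 08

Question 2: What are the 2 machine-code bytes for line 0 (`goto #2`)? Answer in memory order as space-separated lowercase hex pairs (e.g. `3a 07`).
02 bc

line 0 (goto): pack op=0x2f:6|imm=2:10 = 0xbc02; little→ 02 bc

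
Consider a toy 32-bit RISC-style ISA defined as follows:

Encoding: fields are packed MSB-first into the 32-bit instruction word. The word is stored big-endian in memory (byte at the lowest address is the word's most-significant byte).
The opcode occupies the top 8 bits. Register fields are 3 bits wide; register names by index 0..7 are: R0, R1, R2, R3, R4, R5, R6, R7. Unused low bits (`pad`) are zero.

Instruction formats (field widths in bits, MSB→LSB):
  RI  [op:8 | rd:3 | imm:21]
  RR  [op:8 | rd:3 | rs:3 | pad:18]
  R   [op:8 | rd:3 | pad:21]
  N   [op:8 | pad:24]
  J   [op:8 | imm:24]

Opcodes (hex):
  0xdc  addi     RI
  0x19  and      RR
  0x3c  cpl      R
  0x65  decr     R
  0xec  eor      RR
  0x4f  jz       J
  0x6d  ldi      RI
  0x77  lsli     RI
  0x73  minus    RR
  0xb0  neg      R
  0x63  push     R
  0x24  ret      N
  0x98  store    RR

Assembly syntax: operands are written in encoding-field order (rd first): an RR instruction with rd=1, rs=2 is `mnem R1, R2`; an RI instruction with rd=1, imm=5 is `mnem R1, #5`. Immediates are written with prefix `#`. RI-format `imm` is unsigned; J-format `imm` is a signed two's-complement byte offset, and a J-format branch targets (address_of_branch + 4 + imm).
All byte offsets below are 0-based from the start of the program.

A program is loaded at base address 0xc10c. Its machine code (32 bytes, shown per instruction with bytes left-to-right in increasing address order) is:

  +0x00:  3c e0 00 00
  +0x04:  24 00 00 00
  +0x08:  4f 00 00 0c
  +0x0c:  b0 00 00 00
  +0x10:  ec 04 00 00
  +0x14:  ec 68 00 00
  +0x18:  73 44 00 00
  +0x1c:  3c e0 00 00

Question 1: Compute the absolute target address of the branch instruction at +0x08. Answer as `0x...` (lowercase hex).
off 0x08: read 4f 00 00 0c as big → 0x4f00000c
  top 8b → 0x4f → jz [J]
  imm: (w>>0)&0xffffff=0xc → #12
  target = base 0xc10c + off 0x08 + 4 + imm 12 = 0xc124

0xc124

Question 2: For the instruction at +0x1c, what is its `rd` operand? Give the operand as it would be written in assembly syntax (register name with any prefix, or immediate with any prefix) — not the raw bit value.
+0x1c: 3c e0 00 00 ⇒ word 0x3ce00000 (big)
  opcode bits[31:24]=0x3c: cpl/R
  rd: (w>>21)&0x7=0x7 → R7

R7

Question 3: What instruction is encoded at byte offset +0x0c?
neg R0

+0x0c: b0 00 00 00 ⇒ word 0xb0000000 (big)
  top 8b → 0xb0 → neg [R]
  rd: (w>>21)&0x7=0x0 → R0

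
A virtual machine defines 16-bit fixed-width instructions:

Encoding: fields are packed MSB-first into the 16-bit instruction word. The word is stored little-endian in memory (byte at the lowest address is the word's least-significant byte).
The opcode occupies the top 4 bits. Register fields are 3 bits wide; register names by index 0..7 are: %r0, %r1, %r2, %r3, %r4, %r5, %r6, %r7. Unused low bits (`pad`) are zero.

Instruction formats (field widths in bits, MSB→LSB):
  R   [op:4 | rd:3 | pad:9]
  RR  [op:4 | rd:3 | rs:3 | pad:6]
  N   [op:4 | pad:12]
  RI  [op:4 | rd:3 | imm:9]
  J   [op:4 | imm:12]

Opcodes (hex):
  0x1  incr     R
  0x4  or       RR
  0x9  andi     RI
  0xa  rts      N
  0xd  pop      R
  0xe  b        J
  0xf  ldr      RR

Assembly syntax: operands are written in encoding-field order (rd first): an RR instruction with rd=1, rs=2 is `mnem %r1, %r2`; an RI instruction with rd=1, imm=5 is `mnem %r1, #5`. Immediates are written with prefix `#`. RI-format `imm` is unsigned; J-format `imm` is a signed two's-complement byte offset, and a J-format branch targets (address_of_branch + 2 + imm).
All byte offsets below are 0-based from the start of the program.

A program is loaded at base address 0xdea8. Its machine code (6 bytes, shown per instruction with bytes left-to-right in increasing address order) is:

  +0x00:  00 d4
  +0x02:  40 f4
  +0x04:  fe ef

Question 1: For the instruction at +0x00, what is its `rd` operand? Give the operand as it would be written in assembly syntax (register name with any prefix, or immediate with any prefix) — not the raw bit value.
%r2

[00] 00 d4 → 0xd400
  op=0xd400>>12=0xd ⇒ pop (R)
  rd: (w>>9)&0x7=0x2 → %r2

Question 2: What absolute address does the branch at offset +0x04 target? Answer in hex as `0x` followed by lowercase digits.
0xdeac

+0x04: fe ef ⇒ word 0xeffe (little)
  op=0xeffe>>12=0xe ⇒ b (J)
  imm@[11:0]=0xffe (s12→-2) ⇒ #-2
  target = base 0xdea8 + off 0x04 + 2 + imm -2 = 0xdeac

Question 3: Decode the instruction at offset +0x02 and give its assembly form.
ldr %r2, %r1

[02] 40 f4 → 0xf440
  top 4b → 0xf → ldr [RR]
  [11:9] rd=2 = %r2
  [8:6] rs=1 = %r1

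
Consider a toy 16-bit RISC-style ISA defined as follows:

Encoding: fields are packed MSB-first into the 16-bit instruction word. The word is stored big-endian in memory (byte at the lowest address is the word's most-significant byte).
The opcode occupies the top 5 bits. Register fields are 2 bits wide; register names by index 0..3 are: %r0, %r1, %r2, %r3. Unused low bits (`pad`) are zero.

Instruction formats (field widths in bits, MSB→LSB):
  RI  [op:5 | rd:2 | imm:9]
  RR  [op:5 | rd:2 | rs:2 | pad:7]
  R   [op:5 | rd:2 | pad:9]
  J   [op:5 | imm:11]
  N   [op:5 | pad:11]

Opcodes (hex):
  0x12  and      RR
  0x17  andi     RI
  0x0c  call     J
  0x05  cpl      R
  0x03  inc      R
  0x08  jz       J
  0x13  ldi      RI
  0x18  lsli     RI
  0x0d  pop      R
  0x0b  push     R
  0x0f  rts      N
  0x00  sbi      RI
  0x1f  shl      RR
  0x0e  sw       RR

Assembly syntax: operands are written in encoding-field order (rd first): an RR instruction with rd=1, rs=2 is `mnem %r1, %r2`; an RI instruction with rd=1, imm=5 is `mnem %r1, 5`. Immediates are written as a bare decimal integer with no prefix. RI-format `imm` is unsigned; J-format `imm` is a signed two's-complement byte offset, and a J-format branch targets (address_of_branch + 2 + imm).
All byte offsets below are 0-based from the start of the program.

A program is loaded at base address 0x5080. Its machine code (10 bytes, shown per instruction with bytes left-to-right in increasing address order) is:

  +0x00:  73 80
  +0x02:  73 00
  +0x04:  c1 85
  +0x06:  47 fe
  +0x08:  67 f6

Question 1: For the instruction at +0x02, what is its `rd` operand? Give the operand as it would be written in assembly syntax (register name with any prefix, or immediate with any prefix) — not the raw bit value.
+0x02: 73 00 ⇒ word 0x7300 (big)
  top 5b → 0xe → sw [RR]
  [10:9] rd=1 = %r1
  [8:7] rs=2 = %r2

%r1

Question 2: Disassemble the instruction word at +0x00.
off 0x00: read 73 80 as big → 0x7380
  opcode bits[15:11]=0xe: sw/RR
  rd: (w>>9)&0x3=0x1 → %r1
  rs: (w>>7)&0x3=0x3 → %r3

sw %r1, %r3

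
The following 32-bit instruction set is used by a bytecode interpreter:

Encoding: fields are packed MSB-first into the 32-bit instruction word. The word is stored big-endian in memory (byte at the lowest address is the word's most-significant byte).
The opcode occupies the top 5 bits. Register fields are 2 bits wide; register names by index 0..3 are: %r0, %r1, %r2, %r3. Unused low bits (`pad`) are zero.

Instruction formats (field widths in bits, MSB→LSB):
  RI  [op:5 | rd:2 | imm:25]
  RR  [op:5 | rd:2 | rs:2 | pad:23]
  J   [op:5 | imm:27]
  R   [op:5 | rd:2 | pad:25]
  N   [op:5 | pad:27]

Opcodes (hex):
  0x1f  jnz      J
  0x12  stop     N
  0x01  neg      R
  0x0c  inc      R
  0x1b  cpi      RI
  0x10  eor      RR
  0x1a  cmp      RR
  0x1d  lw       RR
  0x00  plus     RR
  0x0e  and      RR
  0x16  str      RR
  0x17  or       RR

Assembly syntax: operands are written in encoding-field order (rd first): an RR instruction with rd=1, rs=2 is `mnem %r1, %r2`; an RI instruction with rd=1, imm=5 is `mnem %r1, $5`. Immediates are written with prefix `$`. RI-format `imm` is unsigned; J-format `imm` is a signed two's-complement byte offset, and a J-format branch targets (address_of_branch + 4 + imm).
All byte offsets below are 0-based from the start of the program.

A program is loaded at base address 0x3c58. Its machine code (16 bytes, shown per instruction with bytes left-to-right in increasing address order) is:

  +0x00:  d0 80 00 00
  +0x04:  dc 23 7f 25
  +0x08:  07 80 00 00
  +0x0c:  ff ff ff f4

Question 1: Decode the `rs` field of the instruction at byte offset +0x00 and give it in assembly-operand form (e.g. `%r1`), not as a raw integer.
off 0x00: read d0 80 00 00 as big → 0xd0800000
  op=0xd0800000>>27=0x1a ⇒ cmp (RR)
  rd: (w>>25)&0x3=0x0 → %r0
  rs: (w>>23)&0x3=0x1 → %r1

%r1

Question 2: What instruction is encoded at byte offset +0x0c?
jnz $-12

off 0x0c: read ff ff ff f4 as big → 0xfffffff4
  top 5b → 0x1f → jnz [J]
  [26:0] imm=134217716 (s27→-12) = $-12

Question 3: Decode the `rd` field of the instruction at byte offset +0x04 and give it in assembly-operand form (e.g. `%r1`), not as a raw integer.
%r2

+0x04: dc 23 7f 25 ⇒ word 0xdc237f25 (big)
  op=0xdc237f25>>27=0x1b ⇒ cpi (RI)
  [26:25] rd=2 = %r2
  [24:0] imm=2326309 = $2326309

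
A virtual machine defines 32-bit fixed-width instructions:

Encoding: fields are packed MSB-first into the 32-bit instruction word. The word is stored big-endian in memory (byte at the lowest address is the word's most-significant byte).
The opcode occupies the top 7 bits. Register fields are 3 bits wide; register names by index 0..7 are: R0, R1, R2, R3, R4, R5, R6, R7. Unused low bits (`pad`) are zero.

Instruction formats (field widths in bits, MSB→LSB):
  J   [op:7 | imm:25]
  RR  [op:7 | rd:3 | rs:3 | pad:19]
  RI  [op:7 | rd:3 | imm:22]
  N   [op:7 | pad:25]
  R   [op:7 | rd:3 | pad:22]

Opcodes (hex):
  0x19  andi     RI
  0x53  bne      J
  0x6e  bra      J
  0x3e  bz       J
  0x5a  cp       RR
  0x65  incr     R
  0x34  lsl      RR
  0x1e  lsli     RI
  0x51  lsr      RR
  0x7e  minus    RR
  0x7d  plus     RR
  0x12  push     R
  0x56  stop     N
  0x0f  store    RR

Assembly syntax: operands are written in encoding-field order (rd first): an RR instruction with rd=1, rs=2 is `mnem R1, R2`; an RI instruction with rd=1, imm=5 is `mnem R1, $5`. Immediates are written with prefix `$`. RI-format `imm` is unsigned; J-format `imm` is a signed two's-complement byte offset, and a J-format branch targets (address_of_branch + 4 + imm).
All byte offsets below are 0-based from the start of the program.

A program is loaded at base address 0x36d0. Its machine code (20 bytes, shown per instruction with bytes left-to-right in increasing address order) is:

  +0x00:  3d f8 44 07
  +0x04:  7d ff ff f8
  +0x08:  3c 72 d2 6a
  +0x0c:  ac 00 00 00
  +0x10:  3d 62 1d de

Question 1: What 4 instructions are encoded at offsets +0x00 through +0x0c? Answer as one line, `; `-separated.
lsli R7, $3687431; bz $-8; lsli R1, $3330666; stop

+0x00: 3d f8 44 07 ⇒ word 0x3df84407 (big)
  opcode bits[31:25]=0x1e: lsli/RI
  rd: (w>>22)&0x7=0x7 → R7
  imm: (w>>0)&0x3fffff=0x384407 → $3687431
+0x04: 7d ff ff f8 ⇒ word 0x7dfffff8 (big)
  opcode bits[31:25]=0x3e: bz/J
  imm: (w>>0)&0x1ffffff=0x1fffff8 (s25→-8) → $-8
+0x08: 3c 72 d2 6a ⇒ word 0x3c72d26a (big)
  opcode bits[31:25]=0x1e: lsli/RI
  rd: (w>>22)&0x7=0x1 → R1
  imm: (w>>0)&0x3fffff=0x32d26a → $3330666
+0x0c: ac 00 00 00 ⇒ word 0xac000000 (big)
  opcode bits[31:25]=0x56: stop/N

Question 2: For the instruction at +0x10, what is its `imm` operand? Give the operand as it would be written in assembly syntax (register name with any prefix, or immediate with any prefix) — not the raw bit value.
$2235870

[10] 3d 62 1d de → 0x3d621dde
  opcode bits[31:25]=0x1e: lsli/RI
  rd@[24:22]=0x5 ⇒ R5
  imm@[21:0]=0x221dde ⇒ $2235870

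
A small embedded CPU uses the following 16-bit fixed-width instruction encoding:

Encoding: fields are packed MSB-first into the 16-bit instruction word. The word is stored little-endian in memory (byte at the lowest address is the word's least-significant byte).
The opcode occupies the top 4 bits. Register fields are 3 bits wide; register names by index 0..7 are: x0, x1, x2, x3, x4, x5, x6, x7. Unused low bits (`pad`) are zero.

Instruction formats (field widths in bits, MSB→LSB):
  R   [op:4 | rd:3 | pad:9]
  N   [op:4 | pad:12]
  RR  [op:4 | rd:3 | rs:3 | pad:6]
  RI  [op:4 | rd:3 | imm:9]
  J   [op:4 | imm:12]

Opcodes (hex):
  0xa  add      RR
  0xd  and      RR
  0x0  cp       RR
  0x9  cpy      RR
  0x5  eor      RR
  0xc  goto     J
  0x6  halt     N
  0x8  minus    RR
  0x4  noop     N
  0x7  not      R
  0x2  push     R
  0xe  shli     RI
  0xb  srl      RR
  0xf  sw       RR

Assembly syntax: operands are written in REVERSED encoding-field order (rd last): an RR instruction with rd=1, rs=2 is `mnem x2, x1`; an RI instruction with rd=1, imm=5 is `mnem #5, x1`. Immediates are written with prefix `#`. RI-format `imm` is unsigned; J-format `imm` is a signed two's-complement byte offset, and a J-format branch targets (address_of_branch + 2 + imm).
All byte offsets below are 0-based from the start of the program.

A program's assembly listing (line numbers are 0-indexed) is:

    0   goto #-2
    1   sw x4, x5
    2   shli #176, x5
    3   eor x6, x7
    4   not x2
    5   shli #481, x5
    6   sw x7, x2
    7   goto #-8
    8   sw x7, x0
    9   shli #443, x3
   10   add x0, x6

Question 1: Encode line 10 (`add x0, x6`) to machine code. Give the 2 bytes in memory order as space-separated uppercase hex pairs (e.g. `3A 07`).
line 10 (add): pack op=0xa:4|rd=6:3|rs=0:3|pad=0:6 = 0xac00; little→ 00 ac

00 AC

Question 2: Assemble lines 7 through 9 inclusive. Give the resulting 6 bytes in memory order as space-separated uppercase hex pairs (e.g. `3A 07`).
F8 CF C0 F1 BB E7

7. goto fields op=0xc:4|imm=-8:12 → word cff8h → f8 cf
8. sw fields op=0xf:4|rd=0:3|rs=7:3|pad=0:6 → word f1c0h → c0 f1
9. shli fields op=0xe:4|rd=3:3|imm=443:9 → word e7bbh → bb e7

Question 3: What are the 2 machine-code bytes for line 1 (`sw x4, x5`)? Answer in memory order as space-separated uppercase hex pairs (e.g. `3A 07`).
00 FB

L1: sw op=0xf:4|rd=5:3|rs=4:3|pad=0:6 ⇒ 0xfb00 ⇒ little 00 fb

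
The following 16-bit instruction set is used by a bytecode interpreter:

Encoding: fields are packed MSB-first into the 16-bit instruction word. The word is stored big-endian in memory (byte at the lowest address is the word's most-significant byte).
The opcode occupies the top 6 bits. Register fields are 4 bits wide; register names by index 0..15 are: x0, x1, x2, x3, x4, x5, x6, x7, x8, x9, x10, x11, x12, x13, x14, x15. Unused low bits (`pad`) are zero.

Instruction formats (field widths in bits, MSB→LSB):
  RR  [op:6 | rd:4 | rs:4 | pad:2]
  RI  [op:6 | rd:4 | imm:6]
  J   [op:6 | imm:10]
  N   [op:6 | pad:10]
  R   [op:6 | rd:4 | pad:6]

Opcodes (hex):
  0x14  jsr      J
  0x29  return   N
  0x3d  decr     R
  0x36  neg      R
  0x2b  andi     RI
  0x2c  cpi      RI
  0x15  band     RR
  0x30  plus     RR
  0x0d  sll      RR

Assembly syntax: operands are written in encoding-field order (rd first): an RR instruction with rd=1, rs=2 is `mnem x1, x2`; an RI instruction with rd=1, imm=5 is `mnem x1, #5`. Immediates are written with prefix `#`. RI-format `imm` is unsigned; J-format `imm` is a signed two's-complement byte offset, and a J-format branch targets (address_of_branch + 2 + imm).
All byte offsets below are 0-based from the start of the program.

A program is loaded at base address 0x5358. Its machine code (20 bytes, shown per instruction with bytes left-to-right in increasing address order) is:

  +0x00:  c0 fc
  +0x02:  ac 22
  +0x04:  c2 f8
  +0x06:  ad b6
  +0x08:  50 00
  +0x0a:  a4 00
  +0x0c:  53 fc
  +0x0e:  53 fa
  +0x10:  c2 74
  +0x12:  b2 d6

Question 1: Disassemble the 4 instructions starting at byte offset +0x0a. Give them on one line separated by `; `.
off 0x0a: read a4 00 as big → 0xa400
  opcode bits[15:10]=0x29: return/N
off 0x0c: read 53 fc as big → 0x53fc
  opcode bits[15:10]=0x14: jsr/J
  [9:0] imm=1020 (s10→-4) = #-4
off 0x0e: read 53 fa as big → 0x53fa
  opcode bits[15:10]=0x14: jsr/J
  [9:0] imm=1018 (s10→-6) = #-6
off 0x10: read c2 74 as big → 0xc274
  opcode bits[15:10]=0x30: plus/RR
  [9:6] rd=9 = x9
  [5:2] rs=13 = x13

return; jsr #-4; jsr #-6; plus x9, x13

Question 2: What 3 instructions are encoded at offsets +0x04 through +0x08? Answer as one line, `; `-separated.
@+04  big-endian(c2 f8) = 0xc2f8
  op=0xc2f8>>10=0x30 ⇒ plus (RR)
  [9:6] rd=11 = x11
  [5:2] rs=14 = x14
@+06  big-endian(ad b6) = 0xadb6
  op=0xadb6>>10=0x2b ⇒ andi (RI)
  [9:6] rd=6 = x6
  [5:0] imm=54 = #54
@+08  big-endian(50 00) = 0x5000
  op=0x5000>>10=0x14 ⇒ jsr (J)
  [9:0] imm=0 = #0

plus x11, x14; andi x6, #54; jsr #0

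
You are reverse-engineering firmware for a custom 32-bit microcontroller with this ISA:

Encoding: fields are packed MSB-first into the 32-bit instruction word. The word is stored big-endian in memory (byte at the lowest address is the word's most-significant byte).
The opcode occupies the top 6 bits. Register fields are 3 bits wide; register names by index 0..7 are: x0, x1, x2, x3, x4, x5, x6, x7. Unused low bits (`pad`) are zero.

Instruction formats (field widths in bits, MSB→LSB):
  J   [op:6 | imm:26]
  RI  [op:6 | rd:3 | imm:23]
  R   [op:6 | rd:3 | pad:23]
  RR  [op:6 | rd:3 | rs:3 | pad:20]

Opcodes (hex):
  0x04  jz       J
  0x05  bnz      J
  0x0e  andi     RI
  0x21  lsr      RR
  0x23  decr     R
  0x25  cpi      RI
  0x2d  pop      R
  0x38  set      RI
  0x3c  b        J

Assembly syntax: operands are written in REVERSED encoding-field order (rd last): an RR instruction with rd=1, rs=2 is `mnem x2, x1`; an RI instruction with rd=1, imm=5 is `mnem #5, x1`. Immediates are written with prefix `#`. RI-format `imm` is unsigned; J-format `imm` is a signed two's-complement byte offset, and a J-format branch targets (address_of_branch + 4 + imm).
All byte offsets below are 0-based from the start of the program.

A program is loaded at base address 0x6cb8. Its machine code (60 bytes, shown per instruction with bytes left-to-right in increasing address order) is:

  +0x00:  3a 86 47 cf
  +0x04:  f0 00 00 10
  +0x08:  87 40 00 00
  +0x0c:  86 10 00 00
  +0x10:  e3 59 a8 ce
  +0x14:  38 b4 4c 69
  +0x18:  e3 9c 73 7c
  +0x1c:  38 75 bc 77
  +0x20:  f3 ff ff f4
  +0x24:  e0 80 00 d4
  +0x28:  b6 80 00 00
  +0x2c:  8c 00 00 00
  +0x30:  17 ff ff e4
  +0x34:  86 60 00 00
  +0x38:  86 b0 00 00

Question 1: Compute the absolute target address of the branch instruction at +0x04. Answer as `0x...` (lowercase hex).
[04] f0 00 00 10 → 0xf0000010
  opcode bits[31:26]=0x3c: b/J
  imm: (w>>0)&0x3ffffff=0x10 → #16
  target = base 0x6cb8 + off 0x04 + 4 + imm 16 = 0x6cd0

0x6cd0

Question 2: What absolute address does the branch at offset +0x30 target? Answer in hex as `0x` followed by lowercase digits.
0x6cd0

[30] 17 ff ff e4 → 0x17ffffe4
  top 6b → 0x5 → bnz [J]
  imm: (w>>0)&0x3ffffff=0x3ffffe4 (s26→-28) → #-28
  target = base 0x6cb8 + off 0x30 + 4 + imm -28 = 0x6cd0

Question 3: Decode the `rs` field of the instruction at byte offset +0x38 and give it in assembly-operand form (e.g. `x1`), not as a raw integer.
[38] 86 b0 00 00 → 0x86b00000
  op=0x86b00000>>26=0x21 ⇒ lsr (RR)
  [25:23] rd=5 = x5
  [22:20] rs=3 = x3

x3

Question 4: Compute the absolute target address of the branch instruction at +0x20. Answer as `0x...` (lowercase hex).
0x6cd0

@+20  big-endian(f3 ff ff f4) = 0xf3fffff4
  opcode bits[31:26]=0x3c: b/J
  imm: (w>>0)&0x3ffffff=0x3fffff4 (s26→-12) → #-12
  target = base 0x6cb8 + off 0x20 + 4 + imm -12 = 0x6cd0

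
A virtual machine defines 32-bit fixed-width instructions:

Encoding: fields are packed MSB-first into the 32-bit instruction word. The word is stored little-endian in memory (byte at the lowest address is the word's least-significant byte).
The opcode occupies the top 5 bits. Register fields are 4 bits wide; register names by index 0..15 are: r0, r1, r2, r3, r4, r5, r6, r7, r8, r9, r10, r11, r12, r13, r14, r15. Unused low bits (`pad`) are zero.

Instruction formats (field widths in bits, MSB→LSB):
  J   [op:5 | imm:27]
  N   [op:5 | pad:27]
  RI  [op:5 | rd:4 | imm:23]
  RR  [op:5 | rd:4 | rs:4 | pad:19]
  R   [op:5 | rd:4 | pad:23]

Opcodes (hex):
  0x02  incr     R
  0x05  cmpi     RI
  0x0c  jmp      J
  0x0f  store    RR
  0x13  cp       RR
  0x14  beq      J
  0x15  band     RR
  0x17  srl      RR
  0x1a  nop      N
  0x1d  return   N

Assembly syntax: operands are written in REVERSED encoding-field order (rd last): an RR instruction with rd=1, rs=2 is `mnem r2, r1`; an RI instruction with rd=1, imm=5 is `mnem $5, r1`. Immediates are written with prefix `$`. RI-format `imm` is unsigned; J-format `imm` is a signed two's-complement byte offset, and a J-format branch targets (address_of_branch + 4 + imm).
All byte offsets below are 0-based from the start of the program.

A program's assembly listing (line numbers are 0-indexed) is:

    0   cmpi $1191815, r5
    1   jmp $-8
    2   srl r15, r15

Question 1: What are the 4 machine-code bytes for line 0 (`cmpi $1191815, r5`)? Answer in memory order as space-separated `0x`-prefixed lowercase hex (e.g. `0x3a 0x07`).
0x87 0x2f 0x92 0x2a

line 0 (cmpi): pack op=0x5:5|rd=5:4|imm=1191815:23 = 0x2a922f87; little→ 87 2f 92 2a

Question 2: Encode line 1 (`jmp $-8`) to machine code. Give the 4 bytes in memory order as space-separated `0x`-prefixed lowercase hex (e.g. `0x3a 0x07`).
1. jmp fields op=0xc:5|imm=-8:27 → word 67fffff8h → f8 ff ff 67

0xf8 0xff 0xff 0x67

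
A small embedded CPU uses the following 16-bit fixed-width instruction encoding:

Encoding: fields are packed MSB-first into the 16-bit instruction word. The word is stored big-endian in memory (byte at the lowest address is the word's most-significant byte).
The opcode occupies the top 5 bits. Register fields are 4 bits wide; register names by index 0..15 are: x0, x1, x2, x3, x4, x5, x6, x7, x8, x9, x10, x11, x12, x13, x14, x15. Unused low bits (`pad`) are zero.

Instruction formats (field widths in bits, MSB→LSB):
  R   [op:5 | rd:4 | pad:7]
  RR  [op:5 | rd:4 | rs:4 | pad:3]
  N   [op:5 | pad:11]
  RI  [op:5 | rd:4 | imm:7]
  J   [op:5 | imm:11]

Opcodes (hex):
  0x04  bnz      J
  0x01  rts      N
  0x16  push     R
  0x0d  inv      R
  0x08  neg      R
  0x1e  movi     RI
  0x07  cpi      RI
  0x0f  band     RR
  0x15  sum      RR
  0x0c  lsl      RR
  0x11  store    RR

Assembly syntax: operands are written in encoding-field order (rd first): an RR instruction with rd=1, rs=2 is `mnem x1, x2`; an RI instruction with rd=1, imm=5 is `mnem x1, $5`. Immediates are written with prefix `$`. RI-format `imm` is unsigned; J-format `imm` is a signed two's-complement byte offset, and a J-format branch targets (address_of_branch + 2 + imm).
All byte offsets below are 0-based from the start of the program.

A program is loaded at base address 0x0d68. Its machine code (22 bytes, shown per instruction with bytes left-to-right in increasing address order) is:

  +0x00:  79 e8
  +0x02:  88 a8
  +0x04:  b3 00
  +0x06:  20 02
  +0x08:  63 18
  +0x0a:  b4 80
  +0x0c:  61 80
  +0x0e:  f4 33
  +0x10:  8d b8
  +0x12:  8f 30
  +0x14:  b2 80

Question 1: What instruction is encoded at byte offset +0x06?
[06] 20 02 → 0x2002
  opcode bits[15:11]=0x4: bnz/J
  imm@[10:0]=0x2 ⇒ $2

bnz $2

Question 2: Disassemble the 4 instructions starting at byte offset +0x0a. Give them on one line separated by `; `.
push x9; lsl x3, x0; movi x8, $51; store x11, x7

+0x0a: b4 80 ⇒ word 0xb480 (big)
  top 5b → 0x16 → push [R]
  rd@[10:7]=0x9 ⇒ x9
+0x0c: 61 80 ⇒ word 0x6180 (big)
  top 5b → 0xc → lsl [RR]
  rd@[10:7]=0x3 ⇒ x3
  rs@[6:3]=0x0 ⇒ x0
+0x0e: f4 33 ⇒ word 0xf433 (big)
  top 5b → 0x1e → movi [RI]
  rd@[10:7]=0x8 ⇒ x8
  imm@[6:0]=0x33 ⇒ $51
+0x10: 8d b8 ⇒ word 0x8db8 (big)
  top 5b → 0x11 → store [RR]
  rd@[10:7]=0xb ⇒ x11
  rs@[6:3]=0x7 ⇒ x7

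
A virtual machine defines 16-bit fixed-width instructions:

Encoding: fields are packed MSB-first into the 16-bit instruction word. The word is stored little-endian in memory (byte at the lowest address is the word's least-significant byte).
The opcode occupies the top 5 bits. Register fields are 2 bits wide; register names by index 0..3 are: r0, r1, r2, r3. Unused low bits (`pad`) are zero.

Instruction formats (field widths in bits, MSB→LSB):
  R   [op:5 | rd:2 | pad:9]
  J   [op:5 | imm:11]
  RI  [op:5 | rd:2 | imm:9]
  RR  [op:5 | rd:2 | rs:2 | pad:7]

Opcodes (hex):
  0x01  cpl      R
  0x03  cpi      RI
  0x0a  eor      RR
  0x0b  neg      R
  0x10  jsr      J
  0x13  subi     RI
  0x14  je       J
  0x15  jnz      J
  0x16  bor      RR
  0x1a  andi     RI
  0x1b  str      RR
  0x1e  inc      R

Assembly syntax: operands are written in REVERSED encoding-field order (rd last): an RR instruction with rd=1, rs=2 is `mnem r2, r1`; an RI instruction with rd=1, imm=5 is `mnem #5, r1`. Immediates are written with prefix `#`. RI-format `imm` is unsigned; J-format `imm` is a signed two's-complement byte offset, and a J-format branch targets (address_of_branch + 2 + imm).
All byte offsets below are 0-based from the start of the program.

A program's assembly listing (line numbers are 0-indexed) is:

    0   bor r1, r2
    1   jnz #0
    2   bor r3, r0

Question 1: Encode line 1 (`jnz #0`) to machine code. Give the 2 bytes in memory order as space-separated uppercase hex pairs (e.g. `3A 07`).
line 1 (jnz): pack op=0x15:5|imm=0:11 = 0xa800; little→ 00 a8

00 A8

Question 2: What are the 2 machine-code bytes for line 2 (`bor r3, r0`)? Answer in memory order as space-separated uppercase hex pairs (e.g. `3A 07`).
80 B1

line 2 (bor): pack op=0x16:5|rd=0:2|rs=3:2|pad=0:7 = 0xb180; little→ 80 b1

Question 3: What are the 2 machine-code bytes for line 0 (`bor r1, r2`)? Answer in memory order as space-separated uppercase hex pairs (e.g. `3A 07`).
80 B4

0. bor fields op=0x16:5|rd=2:2|rs=1:2|pad=0:7 → word b480h → 80 b4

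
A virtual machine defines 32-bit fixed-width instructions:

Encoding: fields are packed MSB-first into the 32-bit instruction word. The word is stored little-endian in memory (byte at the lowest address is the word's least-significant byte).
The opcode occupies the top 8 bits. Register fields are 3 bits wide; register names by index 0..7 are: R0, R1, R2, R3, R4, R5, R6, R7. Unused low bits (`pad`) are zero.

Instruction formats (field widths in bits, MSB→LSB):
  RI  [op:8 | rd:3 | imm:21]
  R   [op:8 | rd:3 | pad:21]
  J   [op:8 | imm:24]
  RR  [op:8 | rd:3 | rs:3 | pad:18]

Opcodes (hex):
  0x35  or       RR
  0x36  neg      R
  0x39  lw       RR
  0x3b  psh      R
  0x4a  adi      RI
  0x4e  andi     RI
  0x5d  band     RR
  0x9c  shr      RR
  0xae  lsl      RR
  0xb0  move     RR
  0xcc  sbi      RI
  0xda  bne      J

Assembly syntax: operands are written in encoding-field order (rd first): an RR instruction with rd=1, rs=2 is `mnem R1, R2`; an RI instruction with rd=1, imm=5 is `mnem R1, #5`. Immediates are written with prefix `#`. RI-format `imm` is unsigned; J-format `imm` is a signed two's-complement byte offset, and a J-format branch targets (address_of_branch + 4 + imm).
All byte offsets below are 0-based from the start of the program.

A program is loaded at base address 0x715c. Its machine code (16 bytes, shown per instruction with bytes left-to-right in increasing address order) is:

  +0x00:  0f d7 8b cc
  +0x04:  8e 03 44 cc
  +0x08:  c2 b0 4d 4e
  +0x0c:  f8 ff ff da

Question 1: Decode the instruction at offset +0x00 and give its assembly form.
sbi R4, #775951

+0x00: 0f d7 8b cc ⇒ word 0xcc8bd70f (little)
  opcode bits[31:24]=0xcc: sbi/RI
  rd: (w>>21)&0x7=0x4 → R4
  imm: (w>>0)&0x1fffff=0xbd70f → #775951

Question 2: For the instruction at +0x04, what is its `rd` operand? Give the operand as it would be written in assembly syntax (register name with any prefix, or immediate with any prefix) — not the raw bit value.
R2

[04] 8e 03 44 cc → 0xcc44038e
  opcode bits[31:24]=0xcc: sbi/RI
  rd@[23:21]=0x2 ⇒ R2
  imm@[20:0]=0x4038e ⇒ #263054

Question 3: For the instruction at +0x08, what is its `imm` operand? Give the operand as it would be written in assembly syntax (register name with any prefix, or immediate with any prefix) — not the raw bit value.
#897218

[08] c2 b0 4d 4e → 0x4e4db0c2
  top 8b → 0x4e → andi [RI]
  rd@[23:21]=0x2 ⇒ R2
  imm@[20:0]=0xdb0c2 ⇒ #897218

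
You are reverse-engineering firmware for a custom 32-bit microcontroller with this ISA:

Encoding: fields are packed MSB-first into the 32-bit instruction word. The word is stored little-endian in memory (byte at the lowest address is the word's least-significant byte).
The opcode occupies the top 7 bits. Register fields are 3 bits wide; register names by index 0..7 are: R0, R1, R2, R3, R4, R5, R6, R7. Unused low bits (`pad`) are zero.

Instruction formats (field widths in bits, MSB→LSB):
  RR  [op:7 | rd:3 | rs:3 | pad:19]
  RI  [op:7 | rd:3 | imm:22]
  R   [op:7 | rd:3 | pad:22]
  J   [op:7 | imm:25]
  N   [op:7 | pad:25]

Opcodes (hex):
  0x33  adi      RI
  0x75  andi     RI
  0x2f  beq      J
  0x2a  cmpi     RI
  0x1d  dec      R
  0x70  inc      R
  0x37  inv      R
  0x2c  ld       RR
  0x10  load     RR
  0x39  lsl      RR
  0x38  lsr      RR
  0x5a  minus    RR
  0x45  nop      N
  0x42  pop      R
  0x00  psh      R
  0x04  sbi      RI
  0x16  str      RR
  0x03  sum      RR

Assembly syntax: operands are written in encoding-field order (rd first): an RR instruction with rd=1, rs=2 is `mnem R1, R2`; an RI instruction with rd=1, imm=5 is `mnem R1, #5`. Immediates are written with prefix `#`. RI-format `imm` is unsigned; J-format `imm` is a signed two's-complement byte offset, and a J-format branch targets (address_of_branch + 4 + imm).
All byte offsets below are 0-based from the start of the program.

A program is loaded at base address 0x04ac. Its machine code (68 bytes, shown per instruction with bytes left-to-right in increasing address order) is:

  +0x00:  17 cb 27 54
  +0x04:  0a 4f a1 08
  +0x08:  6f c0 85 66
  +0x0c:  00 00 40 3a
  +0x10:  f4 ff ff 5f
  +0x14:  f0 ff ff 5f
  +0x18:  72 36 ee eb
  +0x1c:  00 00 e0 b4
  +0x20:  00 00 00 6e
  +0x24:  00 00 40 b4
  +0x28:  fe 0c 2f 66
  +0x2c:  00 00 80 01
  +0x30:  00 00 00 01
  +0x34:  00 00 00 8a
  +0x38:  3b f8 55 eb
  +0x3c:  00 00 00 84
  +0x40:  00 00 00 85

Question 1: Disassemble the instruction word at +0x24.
minus R1, R0

off 0x24: read 00 00 40 b4 as little → 0xb4400000
  top 7b → 0x5a → minus [RR]
  rd@[24:22]=0x1 ⇒ R1
  rs@[21:19]=0x0 ⇒ R0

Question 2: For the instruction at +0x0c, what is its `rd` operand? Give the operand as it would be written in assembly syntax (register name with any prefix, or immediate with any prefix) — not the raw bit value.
R1

@+0c  little-endian(00 00 40 3a) = 0x3a400000
  opcode bits[31:25]=0x1d: dec/R
  [24:22] rd=1 = R1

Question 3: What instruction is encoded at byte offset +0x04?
@+04  little-endian(0a 4f a1 08) = 0x08a14f0a
  top 7b → 0x4 → sbi [RI]
  rd: (w>>22)&0x7=0x2 → R2
  imm: (w>>0)&0x3fffff=0x214f0a → #2182922

sbi R2, #2182922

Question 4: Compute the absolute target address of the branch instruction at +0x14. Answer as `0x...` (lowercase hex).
0x04b4

@+14  little-endian(f0 ff ff 5f) = 0x5ffffff0
  op=0x5ffffff0>>25=0x2f ⇒ beq (J)
  imm@[24:0]=0x1fffff0 (s25→-16) ⇒ #-16
  target = base 0x04ac + off 0x14 + 4 + imm -16 = 0x04b4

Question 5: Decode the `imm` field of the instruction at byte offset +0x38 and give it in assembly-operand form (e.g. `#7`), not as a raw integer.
off 0x38: read 3b f8 55 eb as little → 0xeb55f83b
  op=0xeb55f83b>>25=0x75 ⇒ andi (RI)
  rd@[24:22]=0x5 ⇒ R5
  imm@[21:0]=0x15f83b ⇒ #1439803

#1439803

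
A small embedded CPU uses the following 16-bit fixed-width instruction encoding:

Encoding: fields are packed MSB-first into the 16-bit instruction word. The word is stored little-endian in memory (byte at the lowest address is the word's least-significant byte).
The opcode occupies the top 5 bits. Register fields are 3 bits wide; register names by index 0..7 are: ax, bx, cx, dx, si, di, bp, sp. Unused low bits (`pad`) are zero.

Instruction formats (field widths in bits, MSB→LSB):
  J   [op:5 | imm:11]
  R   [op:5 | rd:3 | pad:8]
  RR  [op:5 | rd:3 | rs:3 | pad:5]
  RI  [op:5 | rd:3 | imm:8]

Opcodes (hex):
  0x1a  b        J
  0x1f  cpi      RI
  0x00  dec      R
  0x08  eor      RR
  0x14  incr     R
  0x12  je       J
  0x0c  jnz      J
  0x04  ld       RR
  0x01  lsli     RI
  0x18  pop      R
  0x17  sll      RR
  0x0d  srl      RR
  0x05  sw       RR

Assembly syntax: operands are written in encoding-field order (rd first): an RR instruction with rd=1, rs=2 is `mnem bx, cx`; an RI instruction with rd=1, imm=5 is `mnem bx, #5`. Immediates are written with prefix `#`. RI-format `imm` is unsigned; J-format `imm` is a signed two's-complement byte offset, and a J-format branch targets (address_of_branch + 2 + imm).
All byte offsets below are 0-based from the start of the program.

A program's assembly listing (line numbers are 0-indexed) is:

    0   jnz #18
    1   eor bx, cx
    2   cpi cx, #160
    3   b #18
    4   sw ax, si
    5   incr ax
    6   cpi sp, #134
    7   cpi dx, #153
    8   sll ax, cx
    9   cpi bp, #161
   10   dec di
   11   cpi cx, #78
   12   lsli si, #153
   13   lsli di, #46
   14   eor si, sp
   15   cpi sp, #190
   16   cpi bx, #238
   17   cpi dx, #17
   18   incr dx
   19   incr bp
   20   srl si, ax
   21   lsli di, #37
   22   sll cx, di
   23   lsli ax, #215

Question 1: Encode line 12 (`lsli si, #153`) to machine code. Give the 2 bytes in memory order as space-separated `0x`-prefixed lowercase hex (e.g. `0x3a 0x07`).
0x99 0x0c

line 12 (lsli): pack op=0x1:5|rd=4:3|imm=153:8 = 0x0c99; little→ 99 0c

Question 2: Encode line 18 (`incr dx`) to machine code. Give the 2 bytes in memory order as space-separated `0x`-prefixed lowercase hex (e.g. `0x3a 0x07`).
0x00 0xa3

line 18 (incr): pack op=0x14:5|rd=3:3|pad=0:8 = 0xa300; little→ 00 a3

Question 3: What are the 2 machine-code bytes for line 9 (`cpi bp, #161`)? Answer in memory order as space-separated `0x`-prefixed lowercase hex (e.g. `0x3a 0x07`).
9. cpi fields op=0x1f:5|rd=6:3|imm=161:8 → word fea1h → a1 fe

0xa1 0xfe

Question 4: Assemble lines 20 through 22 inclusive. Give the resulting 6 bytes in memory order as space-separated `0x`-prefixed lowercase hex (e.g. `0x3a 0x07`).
0x00 0x6c 0x25 0x0d 0xa0 0xba

20. srl fields op=0xd:5|rd=4:3|rs=0:3|pad=0:5 → word 6c00h → 00 6c
21. lsli fields op=0x1:5|rd=5:3|imm=37:8 → word 0d25h → 25 0d
22. sll fields op=0x17:5|rd=2:3|rs=5:3|pad=0:5 → word baa0h → a0 ba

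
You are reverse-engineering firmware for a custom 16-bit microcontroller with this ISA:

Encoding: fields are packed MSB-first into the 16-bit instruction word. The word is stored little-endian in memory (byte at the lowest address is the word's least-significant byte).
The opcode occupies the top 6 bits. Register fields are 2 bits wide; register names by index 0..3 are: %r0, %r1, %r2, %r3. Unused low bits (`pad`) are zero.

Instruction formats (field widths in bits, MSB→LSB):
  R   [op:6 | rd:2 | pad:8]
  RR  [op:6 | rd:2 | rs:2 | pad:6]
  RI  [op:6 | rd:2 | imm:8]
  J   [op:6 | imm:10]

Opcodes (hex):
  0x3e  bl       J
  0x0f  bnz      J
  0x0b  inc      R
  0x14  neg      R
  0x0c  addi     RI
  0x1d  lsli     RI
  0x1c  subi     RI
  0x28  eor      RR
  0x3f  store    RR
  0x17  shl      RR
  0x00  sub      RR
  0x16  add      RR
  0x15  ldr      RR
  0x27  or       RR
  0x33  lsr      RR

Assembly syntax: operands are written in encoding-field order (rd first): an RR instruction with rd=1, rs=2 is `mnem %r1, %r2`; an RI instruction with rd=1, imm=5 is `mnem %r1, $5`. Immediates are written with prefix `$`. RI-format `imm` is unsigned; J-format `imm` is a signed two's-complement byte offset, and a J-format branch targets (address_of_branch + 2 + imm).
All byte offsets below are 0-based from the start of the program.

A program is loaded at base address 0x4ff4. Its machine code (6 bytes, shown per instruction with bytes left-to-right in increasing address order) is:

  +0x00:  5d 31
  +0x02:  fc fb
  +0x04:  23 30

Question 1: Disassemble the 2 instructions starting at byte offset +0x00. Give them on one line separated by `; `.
addi %r1, $93; bl $-4

[00] 5d 31 → 0x315d
  top 6b → 0xc → addi [RI]
  rd: (w>>8)&0x3=0x1 → %r1
  imm: (w>>0)&0xff=0x5d → $93
[02] fc fb → 0xfbfc
  top 6b → 0x3e → bl [J]
  imm: (w>>0)&0x3ff=0x3fc (s10→-4) → $-4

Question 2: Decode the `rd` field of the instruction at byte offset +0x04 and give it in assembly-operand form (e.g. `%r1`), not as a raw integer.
[04] 23 30 → 0x3023
  top 6b → 0xc → addi [RI]
  [9:8] rd=0 = %r0
  [7:0] imm=35 = $35

%r0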